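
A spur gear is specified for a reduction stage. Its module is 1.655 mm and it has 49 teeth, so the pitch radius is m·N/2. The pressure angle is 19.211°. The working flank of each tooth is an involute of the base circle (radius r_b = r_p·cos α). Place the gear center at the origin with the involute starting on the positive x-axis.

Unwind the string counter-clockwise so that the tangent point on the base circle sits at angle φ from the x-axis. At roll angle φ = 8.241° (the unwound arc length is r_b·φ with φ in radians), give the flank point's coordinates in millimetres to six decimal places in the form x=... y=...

x=38.683557 y=0.037899

pitch radius r_p = m·N/2 = 1.655·49/2 = 40.547500
base radius r_b = r_p·cos α = 40.547500·cos 19.211° = 38.289540
roll angle φ = 8.241° = 0.14383258 rad
x = r_b·(cos φ + φ·sin φ) = 38.289540·(0.98967391 + 0.14383258·0.14333717) = 38.683557
y = r_b·(sin φ − φ·cos φ) = 38.289540·(0.14333717 − 0.14383258·0.98967391) = 0.037899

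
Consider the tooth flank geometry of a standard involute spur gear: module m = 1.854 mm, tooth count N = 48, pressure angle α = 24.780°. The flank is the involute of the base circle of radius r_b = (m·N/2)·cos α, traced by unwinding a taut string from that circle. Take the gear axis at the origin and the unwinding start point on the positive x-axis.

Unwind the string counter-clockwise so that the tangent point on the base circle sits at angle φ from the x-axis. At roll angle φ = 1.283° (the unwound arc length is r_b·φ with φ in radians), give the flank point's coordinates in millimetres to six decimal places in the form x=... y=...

x=40.409106 y=0.000151

pitch radius r_p = m·N/2 = 1.854·48/2 = 44.496000
base radius r_b = r_p·cos α = 44.496000·cos 24.780° = 40.398979
roll angle φ = 1.283° = 0.02239257 rad
x = r_b·(cos φ + φ·sin φ) = 40.398979·(0.99974930 + 0.02239257·0.02239070) = 40.409106
y = r_b·(sin φ − φ·cos φ) = 40.398979·(0.02239070 − 0.02239257·0.99974930) = 0.000151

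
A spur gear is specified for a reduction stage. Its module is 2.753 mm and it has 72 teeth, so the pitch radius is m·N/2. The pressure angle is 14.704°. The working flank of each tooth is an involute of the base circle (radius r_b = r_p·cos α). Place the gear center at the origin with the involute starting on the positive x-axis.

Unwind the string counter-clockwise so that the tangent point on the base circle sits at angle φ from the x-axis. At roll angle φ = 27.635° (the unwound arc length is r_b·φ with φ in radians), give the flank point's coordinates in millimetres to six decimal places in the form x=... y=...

x=106.372475 y=3.502674

pitch radius r_p = m·N/2 = 2.753·72/2 = 99.108000
base radius r_b = r_p·cos α = 99.108000·cos 14.704° = 95.862216
roll angle φ = 27.635° = 0.48232174 rad
x = r_b·(cos φ + φ·sin φ) = 95.862216·(0.88592040 + 0.48232174·0.46383730) = 106.372475
y = r_b·(sin φ − φ·cos φ) = 95.862216·(0.46383730 − 0.48232174·0.88592040) = 3.502674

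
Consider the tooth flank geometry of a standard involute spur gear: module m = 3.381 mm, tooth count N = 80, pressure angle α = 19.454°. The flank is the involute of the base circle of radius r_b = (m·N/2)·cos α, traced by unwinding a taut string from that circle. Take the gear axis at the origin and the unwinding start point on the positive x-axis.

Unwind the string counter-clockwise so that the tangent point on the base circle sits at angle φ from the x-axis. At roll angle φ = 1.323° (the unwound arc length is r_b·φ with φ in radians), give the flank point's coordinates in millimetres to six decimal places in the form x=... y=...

x=127.553029 y=0.000523

pitch radius r_p = m·N/2 = 3.381·80/2 = 135.240000
base radius r_b = r_p·cos α = 135.240000·cos 19.454° = 127.519038
roll angle φ = 1.323° = 0.02309071 rad
x = r_b·(cos φ + φ·sin φ) = 127.519038·(0.99973342 + 0.02309071·0.02308865) = 127.553029
y = r_b·(sin φ − φ·cos φ) = 127.519038·(0.02308865 − 0.02309071·0.99973342) = 0.000523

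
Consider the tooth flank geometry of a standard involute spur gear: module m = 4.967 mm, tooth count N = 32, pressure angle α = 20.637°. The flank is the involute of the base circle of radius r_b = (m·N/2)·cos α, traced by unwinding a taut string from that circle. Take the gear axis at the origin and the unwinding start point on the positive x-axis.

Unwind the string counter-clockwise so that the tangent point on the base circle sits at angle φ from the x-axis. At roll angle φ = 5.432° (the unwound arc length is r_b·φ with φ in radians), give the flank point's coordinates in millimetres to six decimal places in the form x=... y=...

pitch radius r_p = m·N/2 = 4.967·32/2 = 79.472000
base radius r_b = r_p·cos α = 79.472000·cos 20.637° = 74.372451
roll angle φ = 5.432° = 0.09480628 rad
x = r_b·(cos φ + φ·sin φ) = 74.372451·(0.99550925 + 0.09480628·0.09466433) = 74.705939
y = r_b·(sin φ − φ·cos φ) = 74.372451·(0.09466433 − 0.09480628·0.99550925) = 0.021106

x=74.705939 y=0.021106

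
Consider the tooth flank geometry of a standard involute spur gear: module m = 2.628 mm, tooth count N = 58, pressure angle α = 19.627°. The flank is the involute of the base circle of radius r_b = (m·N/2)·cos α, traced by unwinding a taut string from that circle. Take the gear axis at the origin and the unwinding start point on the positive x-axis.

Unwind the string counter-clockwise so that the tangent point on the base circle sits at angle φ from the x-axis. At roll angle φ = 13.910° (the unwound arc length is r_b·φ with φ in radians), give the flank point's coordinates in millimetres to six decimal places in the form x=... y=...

x=73.868427 y=0.340375

pitch radius r_p = m·N/2 = 2.628·58/2 = 76.212000
base radius r_b = r_p·cos α = 76.212000·cos 19.627° = 71.784027
roll angle φ = 13.910° = 0.24277530 rad
x = r_b·(cos φ + φ·sin φ) = 71.784027·(0.97067454 + 0.24277530·0.24039746) = 73.868427
y = r_b·(sin φ − φ·cos φ) = 71.784027·(0.24039746 − 0.24277530·0.97067454) = 0.340375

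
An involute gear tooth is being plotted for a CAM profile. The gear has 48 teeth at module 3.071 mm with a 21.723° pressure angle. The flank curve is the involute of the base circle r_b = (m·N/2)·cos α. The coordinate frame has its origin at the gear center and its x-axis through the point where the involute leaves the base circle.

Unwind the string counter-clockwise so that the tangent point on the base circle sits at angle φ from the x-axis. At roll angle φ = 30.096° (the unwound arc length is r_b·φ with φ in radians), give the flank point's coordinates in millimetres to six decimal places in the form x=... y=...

pitch radius r_p = m·N/2 = 3.071·48/2 = 73.704000
base radius r_b = r_p·cos α = 73.704000·cos 21.723° = 68.469842
roll angle φ = 30.096° = 0.52527429 rad
x = r_b·(cos φ + φ·sin φ) = 68.469842·(0.86518643 + 0.52527429·0.50145034) = 77.274064
y = r_b·(sin φ − φ·cos φ) = 68.469842·(0.50145034 − 0.52527429·0.86518643) = 3.217408

x=77.274064 y=3.217408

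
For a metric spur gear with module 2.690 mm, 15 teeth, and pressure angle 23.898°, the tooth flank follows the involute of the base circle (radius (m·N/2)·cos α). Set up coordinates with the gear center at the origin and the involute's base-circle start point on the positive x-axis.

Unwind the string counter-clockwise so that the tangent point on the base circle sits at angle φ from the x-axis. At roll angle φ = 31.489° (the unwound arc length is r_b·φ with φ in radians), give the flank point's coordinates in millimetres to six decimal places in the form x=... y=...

pitch radius r_p = m·N/2 = 2.690·15/2 = 20.175000
base radius r_b = r_p·cos α = 20.175000·cos 23.898° = 18.445359
roll angle φ = 31.489° = 0.54958673 rad
x = r_b·(cos φ + φ·sin φ) = 18.445359·(0.85274046 + 0.54958673·0.52233486) = 21.024182
y = r_b·(sin φ − φ·cos φ) = 18.445359·(0.52233486 − 0.54958673·0.85274046) = 0.990147

x=21.024182 y=0.990147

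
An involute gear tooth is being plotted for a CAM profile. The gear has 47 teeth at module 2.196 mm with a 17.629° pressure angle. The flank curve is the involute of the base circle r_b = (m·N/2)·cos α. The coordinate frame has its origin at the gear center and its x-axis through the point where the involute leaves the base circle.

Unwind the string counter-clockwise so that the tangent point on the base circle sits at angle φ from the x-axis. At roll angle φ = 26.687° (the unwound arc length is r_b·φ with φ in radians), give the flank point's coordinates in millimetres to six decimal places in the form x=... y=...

pitch radius r_p = m·N/2 = 2.196·47/2 = 51.606000
base radius r_b = r_p·cos α = 51.606000·cos 17.629° = 49.182453
roll angle φ = 26.687° = 0.46577602 rad
x = r_b·(cos φ + φ·sin φ) = 49.182453·(0.89347331 + 0.46577602·0.44911629) = 54.231569
y = r_b·(sin φ − φ·cos φ) = 49.182453·(0.44911629 − 0.46577602·0.89347331) = 1.620948

x=54.231569 y=1.620948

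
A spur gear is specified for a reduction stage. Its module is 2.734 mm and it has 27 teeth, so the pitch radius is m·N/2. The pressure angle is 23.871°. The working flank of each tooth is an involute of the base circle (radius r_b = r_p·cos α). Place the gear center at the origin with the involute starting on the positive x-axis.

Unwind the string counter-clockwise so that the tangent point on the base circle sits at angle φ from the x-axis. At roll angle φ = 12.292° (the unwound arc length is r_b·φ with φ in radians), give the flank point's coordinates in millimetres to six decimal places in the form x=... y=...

pitch radius r_p = m·N/2 = 2.734·27/2 = 36.909000
base radius r_b = r_p·cos α = 36.909000·cos 23.871° = 33.751763
roll angle φ = 12.292° = 0.21453587 rad
x = r_b·(cos φ + φ·sin φ) = 33.751763·(0.97707531 + 0.21453587·0.21289396) = 34.519572
y = r_b·(sin φ − φ·cos φ) = 33.751763·(0.21289396 − 0.21453587·0.97707531) = 0.110580

x=34.519572 y=0.110580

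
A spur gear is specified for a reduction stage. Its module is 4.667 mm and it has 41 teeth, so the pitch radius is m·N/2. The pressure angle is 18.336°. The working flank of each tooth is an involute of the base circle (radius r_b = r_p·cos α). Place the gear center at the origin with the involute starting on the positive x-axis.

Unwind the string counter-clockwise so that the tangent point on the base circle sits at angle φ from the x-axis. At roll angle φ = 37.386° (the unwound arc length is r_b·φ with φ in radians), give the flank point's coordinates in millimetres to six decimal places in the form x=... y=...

pitch radius r_p = m·N/2 = 4.667·41/2 = 95.673500
base radius r_b = r_p·cos α = 95.673500·cos 18.336° = 90.815965
roll angle φ = 37.386° = 0.65250879 rad
x = r_b·(cos φ + φ·sin φ) = 90.815965·(0.79456301 + 0.65250879·0.60718171) = 108.139511
y = r_b·(sin φ − φ·cos φ) = 90.815965·(0.60718171 − 0.65250879·0.79456301) = 8.057407

x=108.139511 y=8.057407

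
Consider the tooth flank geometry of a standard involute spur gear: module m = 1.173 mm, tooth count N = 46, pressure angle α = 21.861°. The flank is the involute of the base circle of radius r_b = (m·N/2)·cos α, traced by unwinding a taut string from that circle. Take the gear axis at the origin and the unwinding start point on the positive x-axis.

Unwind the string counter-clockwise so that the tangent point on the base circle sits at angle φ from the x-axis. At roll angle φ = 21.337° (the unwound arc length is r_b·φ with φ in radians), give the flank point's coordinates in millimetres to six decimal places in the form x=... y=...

pitch radius r_p = m·N/2 = 1.173·46/2 = 26.979000
base radius r_b = r_p·cos α = 26.979000·cos 21.861° = 25.038938
roll angle φ = 21.337° = 0.37240090 rad
x = r_b·(cos φ + φ·sin φ) = 25.038938·(0.93145646 + 0.37240090·0.36385281) = 26.715434
y = r_b·(sin φ − φ·cos φ) = 25.038938·(0.36385281 − 0.37240090·0.93145646) = 0.425101

x=26.715434 y=0.425101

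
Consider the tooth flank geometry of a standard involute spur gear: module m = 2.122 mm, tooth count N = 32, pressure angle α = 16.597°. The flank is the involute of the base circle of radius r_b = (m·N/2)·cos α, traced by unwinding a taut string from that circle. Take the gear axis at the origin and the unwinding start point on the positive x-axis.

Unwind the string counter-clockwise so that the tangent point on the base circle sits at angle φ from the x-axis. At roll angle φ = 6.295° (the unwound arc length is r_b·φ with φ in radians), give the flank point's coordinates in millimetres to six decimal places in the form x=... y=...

pitch radius r_p = m·N/2 = 2.122·32/2 = 33.952000
base radius r_b = r_p·cos α = 33.952000·cos 16.597° = 32.537476
roll angle φ = 6.295° = 0.10986848 rad
x = r_b·(cos φ + φ·sin φ) = 32.537476·(0.99397053 + 0.10986848·0.10964757) = 32.733265
y = r_b·(sin φ − φ·cos φ) = 32.537476·(0.10964757 − 0.10986848·0.99397053) = 0.014367

x=32.733265 y=0.014367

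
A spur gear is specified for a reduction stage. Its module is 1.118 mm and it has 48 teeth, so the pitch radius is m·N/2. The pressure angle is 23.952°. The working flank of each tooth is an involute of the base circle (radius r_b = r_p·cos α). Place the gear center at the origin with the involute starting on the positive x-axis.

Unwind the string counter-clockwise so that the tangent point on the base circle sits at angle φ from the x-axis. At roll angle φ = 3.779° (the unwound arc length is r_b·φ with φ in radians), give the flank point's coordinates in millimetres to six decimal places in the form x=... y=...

x=24.574664 y=0.002344

pitch radius r_p = m·N/2 = 1.118·48/2 = 26.832000
base radius r_b = r_p·cos α = 26.832000·cos 23.952° = 24.521386
roll angle φ = 3.779° = 0.06595599 rad
x = r_b·(cos φ + φ·sin φ) = 24.521386·(0.99782569 + 0.06595599·0.06590818) = 24.574664
y = r_b·(sin φ − φ·cos φ) = 24.521386·(0.06590818 − 0.06595599·0.99782569) = 0.002344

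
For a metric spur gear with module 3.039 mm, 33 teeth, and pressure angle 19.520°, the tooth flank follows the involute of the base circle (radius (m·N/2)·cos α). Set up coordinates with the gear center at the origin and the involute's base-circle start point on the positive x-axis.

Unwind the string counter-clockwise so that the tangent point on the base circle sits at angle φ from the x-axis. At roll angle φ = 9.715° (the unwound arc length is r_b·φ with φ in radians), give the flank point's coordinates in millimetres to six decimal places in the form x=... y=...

x=47.936011 y=0.076577

pitch radius r_p = m·N/2 = 3.039·33/2 = 50.143500
base radius r_b = r_p·cos α = 50.143500·cos 19.520° = 47.261498
roll angle φ = 9.715° = 0.16955874 rad
x = r_b·(cos φ + φ·sin φ) = 47.261498·(0.98565932 + 0.16955874·0.16874743) = 47.936011
y = r_b·(sin φ − φ·cos φ) = 47.261498·(0.16874743 − 0.16955874·0.98565932) = 0.076577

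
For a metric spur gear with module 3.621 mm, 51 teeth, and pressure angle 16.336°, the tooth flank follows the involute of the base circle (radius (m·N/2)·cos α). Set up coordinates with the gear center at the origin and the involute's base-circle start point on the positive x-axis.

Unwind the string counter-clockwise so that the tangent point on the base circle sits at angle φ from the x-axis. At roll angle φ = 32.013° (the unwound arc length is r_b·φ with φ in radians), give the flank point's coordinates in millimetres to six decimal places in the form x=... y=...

pitch radius r_p = m·N/2 = 3.621·51/2 = 92.335500
base radius r_b = r_p·cos α = 92.335500·cos 16.336° = 88.607801
roll angle φ = 32.013° = 0.55873225 rad
x = r_b·(cos φ + φ·sin φ) = 88.607801·(0.84792784 + 0.55873225·0.53011167) = 101.377809
y = r_b·(sin φ − φ·cos φ) = 88.607801·(0.53011167 − 0.55873225·0.84792784) = 4.992787

x=101.377809 y=4.992787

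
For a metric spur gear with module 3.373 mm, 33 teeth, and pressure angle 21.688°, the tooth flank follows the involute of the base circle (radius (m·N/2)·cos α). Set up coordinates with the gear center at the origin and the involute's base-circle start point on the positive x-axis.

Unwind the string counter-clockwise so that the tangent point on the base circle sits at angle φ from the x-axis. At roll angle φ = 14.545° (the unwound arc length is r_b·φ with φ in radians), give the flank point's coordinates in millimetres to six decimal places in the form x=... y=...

x=53.354317 y=0.280198

pitch radius r_p = m·N/2 = 3.373·33/2 = 55.654500
base radius r_b = r_p·cos α = 55.654500·cos 21.688° = 51.714717
roll angle φ = 14.545° = 0.25385814 rad
x = r_b·(cos φ + φ·sin φ) = 51.714717·(0.96795069 + 0.25385814·0.25114031) = 53.354317
y = r_b·(sin φ − φ·cos φ) = 51.714717·(0.25114031 − 0.25385814·0.96795069) = 0.280198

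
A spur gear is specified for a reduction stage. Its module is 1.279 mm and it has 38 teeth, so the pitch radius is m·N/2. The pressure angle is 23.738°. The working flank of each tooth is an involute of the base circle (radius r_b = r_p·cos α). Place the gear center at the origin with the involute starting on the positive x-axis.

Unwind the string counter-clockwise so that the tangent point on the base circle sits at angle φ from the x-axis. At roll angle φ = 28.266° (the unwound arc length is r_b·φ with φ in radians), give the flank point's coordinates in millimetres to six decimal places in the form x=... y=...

x=24.789530 y=0.868821

pitch radius r_p = m·N/2 = 1.279·38/2 = 24.301000
base radius r_b = r_p·cos α = 24.301000·cos 23.738° = 22.245034
roll angle φ = 28.266° = 0.49333477 rad
x = r_b·(cos φ + φ·sin φ) = 22.245034·(0.88075853 + 0.49333477·0.47356564) = 24.789530
y = r_b·(sin φ − φ·cos φ) = 22.245034·(0.47356564 − 0.49333477·0.88075853) = 0.868821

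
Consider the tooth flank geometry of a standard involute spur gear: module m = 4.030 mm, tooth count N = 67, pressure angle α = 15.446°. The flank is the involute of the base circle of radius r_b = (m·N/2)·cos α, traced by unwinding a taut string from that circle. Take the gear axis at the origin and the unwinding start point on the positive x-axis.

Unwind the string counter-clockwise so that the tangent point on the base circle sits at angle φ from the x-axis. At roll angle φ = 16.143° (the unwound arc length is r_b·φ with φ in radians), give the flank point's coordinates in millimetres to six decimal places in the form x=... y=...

pitch radius r_p = m·N/2 = 4.030·67/2 = 135.005000
base radius r_b = r_p·cos α = 135.005000·cos 15.446° = 130.128875
roll angle φ = 16.143° = 0.28174850 rad
x = r_b·(cos φ + φ·sin φ) = 130.128875·(0.96057076 + 0.28174850·0.27803563) = 135.191784
y = r_b·(sin φ − φ·cos φ) = 130.128875·(0.27803563 − 0.28174850·0.96057076) = 0.962467

x=135.191784 y=0.962467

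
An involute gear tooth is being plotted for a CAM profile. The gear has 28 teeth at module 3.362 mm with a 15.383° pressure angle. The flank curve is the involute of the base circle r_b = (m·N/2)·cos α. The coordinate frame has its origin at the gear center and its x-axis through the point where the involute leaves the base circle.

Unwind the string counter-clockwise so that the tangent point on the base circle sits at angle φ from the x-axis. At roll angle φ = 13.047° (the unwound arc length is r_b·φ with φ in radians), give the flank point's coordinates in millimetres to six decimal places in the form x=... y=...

pitch radius r_p = m·N/2 = 3.362·28/2 = 47.068000
base radius r_b = r_p·cos α = 47.068000·cos 15.383° = 45.381749
roll angle φ = 13.047° = 0.22771311 rad
x = r_b·(cos φ + φ·sin φ) = 45.381749·(0.97418521 + 0.22771311·0.22575026) = 46.543136
y = r_b·(sin φ − φ·cos φ) = 45.381749·(0.22575026 − 0.22771311·0.97418521) = 0.177693

x=46.543136 y=0.177693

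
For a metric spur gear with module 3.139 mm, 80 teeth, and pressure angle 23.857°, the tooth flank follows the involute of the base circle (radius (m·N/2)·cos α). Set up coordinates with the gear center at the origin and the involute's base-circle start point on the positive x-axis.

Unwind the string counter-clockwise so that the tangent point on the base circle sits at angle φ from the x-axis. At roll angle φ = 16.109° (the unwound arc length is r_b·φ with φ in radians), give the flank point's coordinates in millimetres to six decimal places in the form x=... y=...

pitch radius r_p = m·N/2 = 3.139·80/2 = 125.560000
base radius r_b = r_p·cos α = 125.560000·cos 23.857° = 114.831871
roll angle φ = 16.109° = 0.28115509 rad
x = r_b·(cos φ + φ·sin φ) = 114.831871·(0.96073558 + 0.28115509·0.27746557) = 119.281198
y = r_b·(sin φ − φ·cos φ) = 114.831871·(0.27746557 − 0.28115509·0.96073558) = 0.843999

x=119.281198 y=0.843999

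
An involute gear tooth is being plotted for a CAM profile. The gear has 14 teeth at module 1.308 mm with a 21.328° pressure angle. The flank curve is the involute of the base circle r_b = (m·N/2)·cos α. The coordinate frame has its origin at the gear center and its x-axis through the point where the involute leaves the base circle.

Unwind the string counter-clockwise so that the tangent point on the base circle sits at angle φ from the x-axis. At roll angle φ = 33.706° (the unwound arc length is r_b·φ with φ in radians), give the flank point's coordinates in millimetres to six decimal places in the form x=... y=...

x=9.879509 y=0.559014

pitch radius r_p = m·N/2 = 1.308·14/2 = 9.156000
base radius r_b = r_p·cos α = 9.156000·cos 21.328° = 8.528939
roll angle φ = 33.706° = 0.58828068 rad
x = r_b·(cos φ + φ·sin φ) = 8.528939·(0.83189601 + 0.58828068·0.55493155) = 9.879509
y = r_b·(sin φ − φ·cos φ) = 8.528939·(0.55493155 − 0.58828068·0.83189601) = 0.559014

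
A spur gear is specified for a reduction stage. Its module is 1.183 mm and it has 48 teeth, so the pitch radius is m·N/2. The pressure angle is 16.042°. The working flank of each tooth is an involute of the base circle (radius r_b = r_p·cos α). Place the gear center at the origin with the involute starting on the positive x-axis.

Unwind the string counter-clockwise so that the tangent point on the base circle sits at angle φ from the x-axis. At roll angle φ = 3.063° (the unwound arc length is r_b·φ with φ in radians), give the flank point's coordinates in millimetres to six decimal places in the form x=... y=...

pitch radius r_p = m·N/2 = 1.183·48/2 = 28.392000
base radius r_b = r_p·cos α = 28.392000·cos 16.042° = 27.286398
roll angle φ = 3.063° = 0.05345943 rad
x = r_b·(cos φ + φ·sin φ) = 27.286398·(0.99857138 + 0.05345943·0.05343397) = 27.325361
y = r_b·(sin φ − φ·cos φ) = 27.286398·(0.05343397 − 0.05345943·0.99857138) = 0.001389

x=27.325361 y=0.001389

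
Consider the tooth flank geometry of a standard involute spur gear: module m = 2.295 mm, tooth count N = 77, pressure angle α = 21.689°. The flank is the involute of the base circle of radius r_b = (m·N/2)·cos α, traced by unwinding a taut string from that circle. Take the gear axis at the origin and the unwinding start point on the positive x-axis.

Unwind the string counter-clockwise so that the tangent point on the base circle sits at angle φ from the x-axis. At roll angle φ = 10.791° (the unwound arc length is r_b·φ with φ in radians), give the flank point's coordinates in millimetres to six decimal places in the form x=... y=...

x=83.545352 y=0.182183

pitch radius r_p = m·N/2 = 2.295·77/2 = 88.357500
base radius r_b = r_p·cos α = 88.357500·cos 21.689° = 82.102102
roll angle φ = 10.791° = 0.18833848 rad
x = r_b·(cos φ + φ·sin φ) = 82.102102·(0.98231667 + 0.18833848·0.18722701) = 83.545352
y = r_b·(sin φ − φ·cos φ) = 82.102102·(0.18722701 − 0.18833848·0.98231667) = 0.182183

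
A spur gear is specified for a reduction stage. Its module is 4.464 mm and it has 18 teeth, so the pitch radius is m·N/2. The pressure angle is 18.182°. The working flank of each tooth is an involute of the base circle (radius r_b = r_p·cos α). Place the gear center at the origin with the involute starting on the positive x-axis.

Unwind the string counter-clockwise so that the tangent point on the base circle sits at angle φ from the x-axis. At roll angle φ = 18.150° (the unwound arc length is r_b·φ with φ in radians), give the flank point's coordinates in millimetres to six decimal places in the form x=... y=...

x=40.037379 y=0.400404

pitch radius r_p = m·N/2 = 4.464·18/2 = 40.176000
base radius r_b = r_p·cos α = 40.176000·cos 18.182° = 38.170017
roll angle φ = 18.150° = 0.31677726 rad
x = r_b·(cos φ + φ·sin φ) = 38.170017·(0.95024425 + 0.31677726·0.31150579) = 40.037379
y = r_b·(sin φ − φ·cos φ) = 38.170017·(0.31150579 − 0.31677726·0.95024425) = 0.400404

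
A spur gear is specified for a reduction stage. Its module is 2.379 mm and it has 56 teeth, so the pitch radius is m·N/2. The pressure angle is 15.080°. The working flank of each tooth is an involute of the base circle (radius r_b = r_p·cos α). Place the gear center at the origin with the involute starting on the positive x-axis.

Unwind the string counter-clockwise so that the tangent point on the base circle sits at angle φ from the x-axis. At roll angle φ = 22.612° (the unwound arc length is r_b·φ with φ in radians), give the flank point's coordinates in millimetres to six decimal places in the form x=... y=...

x=69.133591 y=1.297424

pitch radius r_p = m·N/2 = 2.379·56/2 = 66.612000
base radius r_b = r_p·cos α = 66.612000·cos 15.080° = 64.318116
roll angle φ = 22.612° = 0.39465385 rad
x = r_b·(cos φ + φ·sin φ) = 64.318116·(0.92312971 + 0.39465385·0.38448867) = 69.133591
y = r_b·(sin φ − φ·cos φ) = 64.318116·(0.38448867 − 0.39465385·0.92312971) = 1.297424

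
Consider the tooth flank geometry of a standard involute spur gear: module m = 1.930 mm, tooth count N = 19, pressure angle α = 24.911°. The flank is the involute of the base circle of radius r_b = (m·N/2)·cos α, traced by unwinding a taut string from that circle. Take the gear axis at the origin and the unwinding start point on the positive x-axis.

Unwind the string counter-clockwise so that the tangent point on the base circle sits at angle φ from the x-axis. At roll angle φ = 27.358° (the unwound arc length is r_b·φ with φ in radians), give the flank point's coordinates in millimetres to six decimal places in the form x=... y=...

x=18.418155 y=0.589794

pitch radius r_p = m·N/2 = 1.930·19/2 = 18.335000
base radius r_b = r_p·cos α = 18.335000·cos 24.911° = 16.629170
roll angle φ = 27.358° = 0.47748718 rad
x = r_b·(cos φ + φ·sin φ) = 16.629170·(0.88815249 + 0.47748718·0.45954886) = 18.418155
y = r_b·(sin φ − φ·cos φ) = 16.629170·(0.45954886 − 0.47748718·0.88815249) = 0.589794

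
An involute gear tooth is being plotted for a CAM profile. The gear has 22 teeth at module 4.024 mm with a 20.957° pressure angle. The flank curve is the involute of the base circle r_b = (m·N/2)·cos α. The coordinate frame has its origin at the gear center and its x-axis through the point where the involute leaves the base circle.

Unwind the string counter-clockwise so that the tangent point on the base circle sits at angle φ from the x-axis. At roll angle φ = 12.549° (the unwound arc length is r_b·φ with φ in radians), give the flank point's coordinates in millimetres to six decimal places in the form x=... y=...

pitch radius r_p = m·N/2 = 4.024·22/2 = 44.264000
base radius r_b = r_p·cos α = 44.264000·cos 20.957° = 41.335897
roll angle φ = 12.549° = 0.21902137 rad
x = r_b·(cos φ + φ·sin φ) = 41.335897·(0.97611055 + 0.21902137·0.21727447) = 42.315488
y = r_b·(sin φ − φ·cos φ) = 41.335897·(0.21727447 − 0.21902137·0.97611055) = 0.144072

x=42.315488 y=0.144072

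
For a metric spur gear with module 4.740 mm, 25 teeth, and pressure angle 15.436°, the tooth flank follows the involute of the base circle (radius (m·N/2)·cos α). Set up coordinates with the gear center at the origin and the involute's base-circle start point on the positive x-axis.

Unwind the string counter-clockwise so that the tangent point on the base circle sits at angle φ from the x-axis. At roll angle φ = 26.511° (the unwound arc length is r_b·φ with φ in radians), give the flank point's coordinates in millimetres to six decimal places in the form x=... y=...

pitch radius r_p = m·N/2 = 4.740·25/2 = 59.250000
base radius r_b = r_p·cos α = 59.250000·cos 15.436° = 57.112755
roll angle φ = 26.511° = 0.46270424 rad
x = r_b·(cos φ + φ·sin φ) = 57.112755·(0.89484868 + 0.46270424·0.44636962) = 62.903178
y = r_b·(sin φ − φ·cos φ) = 57.112755·(0.44636962 − 0.46270424·0.89484868) = 1.845847

x=62.903178 y=1.845847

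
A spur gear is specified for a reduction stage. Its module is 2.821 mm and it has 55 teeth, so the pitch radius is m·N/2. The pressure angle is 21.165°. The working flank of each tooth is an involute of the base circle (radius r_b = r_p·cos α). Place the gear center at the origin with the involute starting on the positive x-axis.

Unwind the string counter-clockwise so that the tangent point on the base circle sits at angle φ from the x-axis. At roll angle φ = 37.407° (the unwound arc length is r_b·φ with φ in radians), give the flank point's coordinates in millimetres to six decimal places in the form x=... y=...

pitch radius r_p = m·N/2 = 2.821·55/2 = 77.577500
base radius r_b = r_p·cos α = 77.577500·cos 21.165° = 72.344473
roll angle φ = 37.407° = 0.65287531 rad
x = r_b·(cos φ + φ·sin φ) = 72.344473·(0.79434041 + 0.65287531·0.60747289) = 86.158250
y = r_b·(sin φ − φ·cos φ) = 72.344473·(0.60747289 − 0.65287531·0.79434041) = 6.429083

x=86.158250 y=6.429083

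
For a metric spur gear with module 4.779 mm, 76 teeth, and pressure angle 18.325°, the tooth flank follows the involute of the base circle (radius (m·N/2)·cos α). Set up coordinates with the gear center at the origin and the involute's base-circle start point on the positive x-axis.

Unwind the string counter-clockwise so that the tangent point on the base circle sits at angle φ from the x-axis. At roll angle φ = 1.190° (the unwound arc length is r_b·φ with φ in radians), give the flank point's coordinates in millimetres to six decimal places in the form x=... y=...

pitch radius r_p = m·N/2 = 4.779·76/2 = 181.602000
base radius r_b = r_p·cos α = 181.602000·cos 18.325° = 172.392669
roll angle φ = 1.190° = 0.02076942 rad
x = r_b·(cos φ + φ·sin φ) = 172.392669·(0.99978432 + 0.02076942·0.02076792) = 172.429847
y = r_b·(sin φ − φ·cos φ) = 172.392669·(0.02076792 − 0.02076942·0.99978432) = 0.000515

x=172.429847 y=0.000515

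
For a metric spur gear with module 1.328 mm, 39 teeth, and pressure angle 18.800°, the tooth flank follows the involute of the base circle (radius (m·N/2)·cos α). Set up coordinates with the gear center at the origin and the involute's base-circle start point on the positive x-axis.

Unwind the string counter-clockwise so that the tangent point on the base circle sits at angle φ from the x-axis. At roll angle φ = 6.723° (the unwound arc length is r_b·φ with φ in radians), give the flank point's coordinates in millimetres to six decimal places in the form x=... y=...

x=24.682610 y=0.013183

pitch radius r_p = m·N/2 = 1.328·39/2 = 25.896000
base radius r_b = r_p·cos α = 25.896000·cos 18.800° = 24.514429
roll angle φ = 6.723° = 0.11733849 rad
x = r_b·(cos φ + φ·sin φ) = 24.514429·(0.99312373 + 0.11733849·0.11706941) = 24.682610
y = r_b·(sin φ − φ·cos φ) = 24.514429·(0.11706941 − 0.11733849·0.99312373) = 0.013183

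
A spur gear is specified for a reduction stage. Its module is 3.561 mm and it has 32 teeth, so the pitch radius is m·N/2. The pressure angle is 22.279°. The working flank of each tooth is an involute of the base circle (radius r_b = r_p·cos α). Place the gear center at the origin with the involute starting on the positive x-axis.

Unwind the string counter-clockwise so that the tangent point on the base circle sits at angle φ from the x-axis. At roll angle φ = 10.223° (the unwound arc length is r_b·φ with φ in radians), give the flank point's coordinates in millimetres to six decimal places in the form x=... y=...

pitch radius r_p = m·N/2 = 3.561·32/2 = 56.976000
base radius r_b = r_p·cos α = 56.976000·cos 22.279° = 52.722669
roll angle φ = 10.223° = 0.17842501 rad
x = r_b·(cos φ + φ·sin φ) = 52.722669·(0.98412444 + 0.17842501·0.17747981) = 53.555228
y = r_b·(sin φ − φ·cos φ) = 52.722669·(0.17747981 − 0.17842501·0.98412444) = 0.099508

x=53.555228 y=0.099508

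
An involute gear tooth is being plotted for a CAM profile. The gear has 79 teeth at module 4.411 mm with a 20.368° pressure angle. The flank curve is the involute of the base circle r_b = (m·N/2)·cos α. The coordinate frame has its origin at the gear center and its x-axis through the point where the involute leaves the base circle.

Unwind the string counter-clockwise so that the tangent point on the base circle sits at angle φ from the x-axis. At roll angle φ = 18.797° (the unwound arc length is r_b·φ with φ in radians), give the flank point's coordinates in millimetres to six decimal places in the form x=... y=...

pitch radius r_p = m·N/2 = 4.411·79/2 = 174.234500
base radius r_b = r_p·cos α = 174.234500·cos 20.368° = 163.340753
roll angle φ = 18.797° = 0.32806954 rad
x = r_b·(cos φ + φ·sin φ) = 163.340753·(0.94666613 + 0.32806954·0.32221613) = 171.895795
y = r_b·(sin φ − φ·cos φ) = 163.340753·(0.32221613 − 0.32806954·0.94666613) = 1.901908

x=171.895795 y=1.901908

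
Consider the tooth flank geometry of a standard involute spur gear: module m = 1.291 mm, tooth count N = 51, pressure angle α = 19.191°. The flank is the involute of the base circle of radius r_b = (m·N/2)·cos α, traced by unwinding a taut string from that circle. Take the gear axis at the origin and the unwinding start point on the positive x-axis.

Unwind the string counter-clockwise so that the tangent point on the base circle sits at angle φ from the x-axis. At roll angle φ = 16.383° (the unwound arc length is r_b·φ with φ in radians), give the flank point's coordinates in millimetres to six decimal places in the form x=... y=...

pitch radius r_p = m·N/2 = 1.291·51/2 = 32.920500
base radius r_b = r_p·cos α = 32.920500·cos 19.191° = 31.091043
roll angle φ = 16.383° = 0.28593729 rad
x = r_b·(cos φ + φ·sin φ) = 31.091043·(0.95939770 + 0.28593729·0.28205681) = 32.336185
y = r_b·(sin φ − φ·cos φ) = 31.091043·(0.28205681 − 0.28593729·0.95939770) = 0.240310

x=32.336185 y=0.240310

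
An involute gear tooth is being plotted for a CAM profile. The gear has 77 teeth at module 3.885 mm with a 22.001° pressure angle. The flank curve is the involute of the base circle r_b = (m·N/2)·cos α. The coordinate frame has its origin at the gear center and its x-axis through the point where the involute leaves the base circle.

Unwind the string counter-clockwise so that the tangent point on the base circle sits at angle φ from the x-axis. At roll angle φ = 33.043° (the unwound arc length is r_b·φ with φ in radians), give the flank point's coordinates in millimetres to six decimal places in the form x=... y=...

x=159.859862 y=8.575316

pitch radius r_p = m·N/2 = 3.885·77/2 = 149.572500
base radius r_b = r_p·cos α = 149.572500·cos 22.001° = 138.680229
roll angle φ = 33.043° = 0.57670914 rad
x = r_b·(cos φ + φ·sin φ) = 138.680229·(0.83826158 + 0.57670914·0.54526830) = 159.859862
y = r_b·(sin φ − φ·cos φ) = 138.680229·(0.54526830 − 0.57670914·0.83826158) = 8.575316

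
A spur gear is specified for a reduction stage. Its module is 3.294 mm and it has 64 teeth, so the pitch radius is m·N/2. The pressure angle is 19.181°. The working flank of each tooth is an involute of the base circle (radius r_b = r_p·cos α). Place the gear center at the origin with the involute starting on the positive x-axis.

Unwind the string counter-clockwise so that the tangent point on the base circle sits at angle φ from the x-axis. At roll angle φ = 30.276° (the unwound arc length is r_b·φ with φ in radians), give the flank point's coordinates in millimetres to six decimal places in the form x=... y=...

x=112.500237 y=4.761018

pitch radius r_p = m·N/2 = 3.294·64/2 = 105.408000
base radius r_b = r_p·cos α = 105.408000·cos 19.181° = 99.556314
roll angle φ = 30.276° = 0.52841588 rad
x = r_b·(cos φ + φ·sin φ) = 99.556314·(0.86360681 + 0.52841588·0.50416592) = 112.500237
y = r_b·(sin φ − φ·cos φ) = 99.556314·(0.50416592 − 0.52841588·0.86360681) = 4.761018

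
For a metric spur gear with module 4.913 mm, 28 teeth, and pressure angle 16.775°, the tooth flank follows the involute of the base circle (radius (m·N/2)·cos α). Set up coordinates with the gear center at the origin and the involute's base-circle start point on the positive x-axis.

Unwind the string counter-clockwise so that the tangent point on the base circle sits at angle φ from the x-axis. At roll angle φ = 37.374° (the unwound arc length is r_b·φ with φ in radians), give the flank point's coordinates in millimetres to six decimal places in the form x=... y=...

pitch radius r_p = m·N/2 = 4.913·28/2 = 68.782000
base radius r_b = r_p·cos α = 68.782000·cos 16.775° = 65.855018
roll angle φ = 37.374° = 0.65229935 rad
x = r_b·(cos φ + φ·sin φ) = 65.855018·(0.79469016 + 0.65229935·0.60701528) = 78.410003
y = r_b·(sin φ − φ·cos φ) = 65.855018·(0.60701528 − 0.65229935·0.79469016) = 5.837350

x=78.410003 y=5.837350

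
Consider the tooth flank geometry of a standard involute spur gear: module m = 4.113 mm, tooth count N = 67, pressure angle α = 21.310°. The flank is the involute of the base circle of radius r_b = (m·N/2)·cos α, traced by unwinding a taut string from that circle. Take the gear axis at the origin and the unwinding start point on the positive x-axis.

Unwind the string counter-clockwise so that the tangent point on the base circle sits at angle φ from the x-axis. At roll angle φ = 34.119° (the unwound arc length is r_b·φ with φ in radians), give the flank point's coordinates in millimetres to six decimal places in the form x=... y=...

pitch radius r_p = m·N/2 = 4.113·67/2 = 137.785500
base radius r_b = r_p·cos α = 137.785500·cos 21.310° = 128.364804
roll angle φ = 34.119° = 0.59548889 rad
x = r_b·(cos φ + φ·sin φ) = 128.364804·(0.82787437 + 0.59548889·0.56091356) = 149.146060
y = r_b·(sin φ − φ·cos φ) = 128.364804·(0.56091356 − 0.59548889·0.82787437) = 8.718996

x=149.146060 y=8.718996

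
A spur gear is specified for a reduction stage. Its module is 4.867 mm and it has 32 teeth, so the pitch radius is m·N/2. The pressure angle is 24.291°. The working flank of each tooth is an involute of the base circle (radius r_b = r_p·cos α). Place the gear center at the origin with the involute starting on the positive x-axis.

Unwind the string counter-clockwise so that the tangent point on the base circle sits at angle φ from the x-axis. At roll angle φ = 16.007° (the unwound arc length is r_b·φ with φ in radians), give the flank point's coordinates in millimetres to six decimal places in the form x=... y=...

pitch radius r_p = m·N/2 = 4.867·32/2 = 77.872000
base radius r_b = r_p·cos α = 77.872000·cos 24.291° = 70.977829
roll angle φ = 16.007° = 0.27937485 rad
x = r_b·(cos φ + φ·sin φ) = 70.977829·(0.96122801 + 0.27937485·0.27575479) = 73.693935
y = r_b·(sin φ − φ·cos φ) = 70.977829·(0.27575479 − 0.27937485·0.96122801) = 0.511882

x=73.693935 y=0.511882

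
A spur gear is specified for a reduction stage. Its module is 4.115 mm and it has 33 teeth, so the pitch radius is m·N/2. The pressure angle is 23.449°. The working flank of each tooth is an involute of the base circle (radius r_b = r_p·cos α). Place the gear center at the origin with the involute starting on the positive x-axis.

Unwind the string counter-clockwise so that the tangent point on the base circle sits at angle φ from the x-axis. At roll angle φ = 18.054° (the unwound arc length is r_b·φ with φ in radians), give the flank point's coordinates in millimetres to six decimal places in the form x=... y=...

pitch radius r_p = m·N/2 = 4.115·33/2 = 67.897500
base radius r_b = r_p·cos α = 67.897500·cos 23.449° = 62.290161
roll angle φ = 18.054° = 0.31510174 rad
x = r_b·(cos φ + φ·sin φ) = 62.290161·(0.95076485 + 0.31510174·0.30991321) = 65.306191
y = r_b·(sin φ − φ·cos φ) = 62.290161·(0.30991321 − 0.31510174·0.95076485) = 0.643180

x=65.306191 y=0.643180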